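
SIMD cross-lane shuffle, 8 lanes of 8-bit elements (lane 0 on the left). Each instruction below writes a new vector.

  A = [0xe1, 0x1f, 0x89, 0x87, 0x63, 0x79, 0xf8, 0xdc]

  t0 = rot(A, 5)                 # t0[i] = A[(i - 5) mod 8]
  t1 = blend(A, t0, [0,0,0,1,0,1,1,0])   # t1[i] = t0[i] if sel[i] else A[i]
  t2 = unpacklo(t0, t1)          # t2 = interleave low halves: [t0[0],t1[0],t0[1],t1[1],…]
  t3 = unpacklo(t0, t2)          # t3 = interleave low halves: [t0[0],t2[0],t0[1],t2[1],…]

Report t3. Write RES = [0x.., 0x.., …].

RES = [ 0x87  0x87  0x63  0xe1  0x79  0x63  0xf8  0x1f ]

→ t0 |87|63|79|f8|dc|e1|1f|89|
→ t1 |e1|1f|89|f8|63|e1|1f|dc|
→ t2 |87|e1|63|1f|79|89|f8|f8|
→ t3 |87|87|63|e1|79|63|f8|1f|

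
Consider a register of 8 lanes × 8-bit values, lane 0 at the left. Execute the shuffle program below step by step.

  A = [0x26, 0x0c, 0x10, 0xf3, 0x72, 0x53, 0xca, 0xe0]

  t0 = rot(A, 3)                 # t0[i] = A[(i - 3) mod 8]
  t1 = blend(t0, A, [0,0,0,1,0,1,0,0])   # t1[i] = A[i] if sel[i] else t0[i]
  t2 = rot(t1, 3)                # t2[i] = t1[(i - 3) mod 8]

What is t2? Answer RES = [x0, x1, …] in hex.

  t0: 53 ca e0 26 0c 10 f3 72
  t1: 53 ca e0 f3 0c 53 f3 72
  t2: 53 f3 72 53 ca e0 f3 0c

RES = [0x53, 0xf3, 0x72, 0x53, 0xca, 0xe0, 0xf3, 0x0c]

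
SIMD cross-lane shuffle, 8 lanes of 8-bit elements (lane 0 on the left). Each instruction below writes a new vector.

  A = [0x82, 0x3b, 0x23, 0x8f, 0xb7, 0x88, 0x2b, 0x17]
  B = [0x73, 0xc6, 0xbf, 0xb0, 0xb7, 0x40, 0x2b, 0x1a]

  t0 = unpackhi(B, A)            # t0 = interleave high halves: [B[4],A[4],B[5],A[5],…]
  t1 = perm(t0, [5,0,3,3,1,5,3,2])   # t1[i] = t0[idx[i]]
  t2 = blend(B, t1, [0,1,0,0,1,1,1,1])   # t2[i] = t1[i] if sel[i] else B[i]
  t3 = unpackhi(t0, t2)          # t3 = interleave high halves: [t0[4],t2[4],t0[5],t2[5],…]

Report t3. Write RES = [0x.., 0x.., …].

RES = [ 0x2b  0xb7  0x2b  0x2b  0x1a  0x88  0x17  0x40 ]

t0 = [0xb7, 0xb7, 0x40, 0x88, 0x2b, 0x2b, 0x1a, 0x17]
t1 = [0x2b, 0xb7, 0x88, 0x88, 0xb7, 0x2b, 0x88, 0x40]
t2 = [0x73, 0xb7, 0xbf, 0xb0, 0xb7, 0x2b, 0x88, 0x40]
t3 = [0x2b, 0xb7, 0x2b, 0x2b, 0x1a, 0x88, 0x17, 0x40]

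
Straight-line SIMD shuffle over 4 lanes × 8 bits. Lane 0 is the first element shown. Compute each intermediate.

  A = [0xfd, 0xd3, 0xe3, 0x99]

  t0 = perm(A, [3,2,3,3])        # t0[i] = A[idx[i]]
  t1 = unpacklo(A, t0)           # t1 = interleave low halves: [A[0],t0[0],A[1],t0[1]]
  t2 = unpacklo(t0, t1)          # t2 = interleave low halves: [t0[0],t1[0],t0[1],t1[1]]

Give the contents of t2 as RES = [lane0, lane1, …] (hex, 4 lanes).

RES = [ 0x99  0xfd  0xe3  0x99 ]

t0 = [0x99, 0xe3, 0x99, 0x99]
t1 = [0xfd, 0x99, 0xd3, 0xe3]
t2 = [0x99, 0xfd, 0xe3, 0x99]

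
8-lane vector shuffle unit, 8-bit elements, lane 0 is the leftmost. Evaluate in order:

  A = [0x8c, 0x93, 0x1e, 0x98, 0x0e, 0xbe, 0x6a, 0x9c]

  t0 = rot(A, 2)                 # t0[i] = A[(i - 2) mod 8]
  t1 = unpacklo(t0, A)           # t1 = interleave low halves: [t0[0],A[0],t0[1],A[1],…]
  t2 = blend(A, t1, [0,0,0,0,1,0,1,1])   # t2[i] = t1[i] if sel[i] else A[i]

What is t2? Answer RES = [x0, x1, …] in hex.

RES = [ 0x8c  0x93  0x1e  0x98  0x8c  0xbe  0x93  0x98 ]

t0 = [0x6a, 0x9c, 0x8c, 0x93, 0x1e, 0x98, 0x0e, 0xbe]
t1 = [0x6a, 0x8c, 0x9c, 0x93, 0x8c, 0x1e, 0x93, 0x98]
t2 = [0x8c, 0x93, 0x1e, 0x98, 0x8c, 0xbe, 0x93, 0x98]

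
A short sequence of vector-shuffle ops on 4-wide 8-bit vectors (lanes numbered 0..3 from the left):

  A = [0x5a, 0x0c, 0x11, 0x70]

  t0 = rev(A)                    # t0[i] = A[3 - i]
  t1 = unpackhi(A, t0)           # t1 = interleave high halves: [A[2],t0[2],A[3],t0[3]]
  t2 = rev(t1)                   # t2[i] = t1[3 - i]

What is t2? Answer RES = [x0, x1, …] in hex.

→ t0 |70|11|0c|5a|
→ t1 |11|0c|70|5a|
→ t2 |5a|70|0c|11|

RES = [0x5a, 0x70, 0x0c, 0x11]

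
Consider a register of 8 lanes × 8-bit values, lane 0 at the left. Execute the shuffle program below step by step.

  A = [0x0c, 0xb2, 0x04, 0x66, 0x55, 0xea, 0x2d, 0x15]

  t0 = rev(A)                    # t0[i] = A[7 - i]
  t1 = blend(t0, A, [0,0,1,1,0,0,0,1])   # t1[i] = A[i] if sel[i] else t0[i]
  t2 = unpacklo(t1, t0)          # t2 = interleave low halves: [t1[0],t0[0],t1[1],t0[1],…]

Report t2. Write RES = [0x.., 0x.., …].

RES = [0x15, 0x15, 0x2d, 0x2d, 0x04, 0xea, 0x66, 0x55]

t0 = [0x15, 0x2d, 0xea, 0x55, 0x66, 0x04, 0xb2, 0x0c]
t1 = [0x15, 0x2d, 0x04, 0x66, 0x66, 0x04, 0xb2, 0x15]
t2 = [0x15, 0x15, 0x2d, 0x2d, 0x04, 0xea, 0x66, 0x55]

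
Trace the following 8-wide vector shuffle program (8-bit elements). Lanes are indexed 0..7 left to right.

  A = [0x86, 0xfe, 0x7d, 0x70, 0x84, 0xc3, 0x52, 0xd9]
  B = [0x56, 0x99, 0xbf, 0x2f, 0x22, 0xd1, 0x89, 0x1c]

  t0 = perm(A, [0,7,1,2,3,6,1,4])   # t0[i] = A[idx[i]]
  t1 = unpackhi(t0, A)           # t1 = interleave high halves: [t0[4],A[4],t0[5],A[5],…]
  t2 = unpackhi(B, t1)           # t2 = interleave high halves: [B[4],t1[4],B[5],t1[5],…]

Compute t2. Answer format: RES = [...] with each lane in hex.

  t0: 86 d9 fe 7d 70 52 fe 84
  t1: 70 84 52 c3 fe 52 84 d9
  t2: 22 fe d1 52 89 84 1c d9

RES = [ 0x22  0xfe  0xd1  0x52  0x89  0x84  0x1c  0xd9 ]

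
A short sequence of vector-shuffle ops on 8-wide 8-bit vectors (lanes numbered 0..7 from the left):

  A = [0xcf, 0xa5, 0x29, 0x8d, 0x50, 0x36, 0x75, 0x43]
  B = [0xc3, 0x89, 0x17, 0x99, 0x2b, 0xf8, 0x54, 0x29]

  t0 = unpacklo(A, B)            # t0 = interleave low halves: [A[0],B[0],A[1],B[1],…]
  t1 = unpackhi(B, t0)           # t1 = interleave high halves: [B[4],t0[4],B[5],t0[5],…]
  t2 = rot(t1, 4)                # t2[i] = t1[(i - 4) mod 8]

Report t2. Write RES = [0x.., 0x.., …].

t0 = [0xcf, 0xc3, 0xa5, 0x89, 0x29, 0x17, 0x8d, 0x99]
t1 = [0x2b, 0x29, 0xf8, 0x17, 0x54, 0x8d, 0x29, 0x99]
t2 = [0x54, 0x8d, 0x29, 0x99, 0x2b, 0x29, 0xf8, 0x17]

RES = [0x54, 0x8d, 0x29, 0x99, 0x2b, 0x29, 0xf8, 0x17]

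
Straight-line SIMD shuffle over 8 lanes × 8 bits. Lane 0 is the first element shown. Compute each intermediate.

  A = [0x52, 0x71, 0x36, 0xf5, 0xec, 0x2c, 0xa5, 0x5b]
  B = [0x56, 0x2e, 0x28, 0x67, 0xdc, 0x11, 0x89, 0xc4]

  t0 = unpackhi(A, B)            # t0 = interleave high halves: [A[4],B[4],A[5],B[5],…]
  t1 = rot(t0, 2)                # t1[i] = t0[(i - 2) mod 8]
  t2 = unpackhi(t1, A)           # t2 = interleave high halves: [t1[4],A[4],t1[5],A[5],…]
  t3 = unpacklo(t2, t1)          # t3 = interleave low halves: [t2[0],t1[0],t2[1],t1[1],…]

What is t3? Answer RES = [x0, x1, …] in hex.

t0 = [0xec, 0xdc, 0x2c, 0x11, 0xa5, 0x89, 0x5b, 0xc4]
t1 = [0x5b, 0xc4, 0xec, 0xdc, 0x2c, 0x11, 0xa5, 0x89]
t2 = [0x2c, 0xec, 0x11, 0x2c, 0xa5, 0xa5, 0x89, 0x5b]
t3 = [0x2c, 0x5b, 0xec, 0xc4, 0x11, 0xec, 0x2c, 0xdc]

RES = [0x2c, 0x5b, 0xec, 0xc4, 0x11, 0xec, 0x2c, 0xdc]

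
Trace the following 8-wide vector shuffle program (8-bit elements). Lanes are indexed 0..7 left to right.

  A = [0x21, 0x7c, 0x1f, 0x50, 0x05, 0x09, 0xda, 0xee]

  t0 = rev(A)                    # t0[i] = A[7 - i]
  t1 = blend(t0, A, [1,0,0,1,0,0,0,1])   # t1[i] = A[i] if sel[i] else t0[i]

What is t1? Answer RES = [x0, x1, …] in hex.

RES = [ 0x21  0xda  0x09  0x50  0x50  0x1f  0x7c  0xee ]

  t0: ee da 09 05 50 1f 7c 21
  t1: 21 da 09 50 50 1f 7c ee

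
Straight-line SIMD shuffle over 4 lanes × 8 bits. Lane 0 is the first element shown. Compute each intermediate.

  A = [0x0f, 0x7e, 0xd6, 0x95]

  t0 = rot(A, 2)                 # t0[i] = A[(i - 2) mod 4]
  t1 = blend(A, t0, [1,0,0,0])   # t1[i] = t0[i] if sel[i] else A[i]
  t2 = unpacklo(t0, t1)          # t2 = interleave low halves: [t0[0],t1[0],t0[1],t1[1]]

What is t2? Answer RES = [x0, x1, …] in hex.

→ t0 |d6|95|0f|7e|
→ t1 |d6|7e|d6|95|
→ t2 |d6|d6|95|7e|

RES = [0xd6, 0xd6, 0x95, 0x7e]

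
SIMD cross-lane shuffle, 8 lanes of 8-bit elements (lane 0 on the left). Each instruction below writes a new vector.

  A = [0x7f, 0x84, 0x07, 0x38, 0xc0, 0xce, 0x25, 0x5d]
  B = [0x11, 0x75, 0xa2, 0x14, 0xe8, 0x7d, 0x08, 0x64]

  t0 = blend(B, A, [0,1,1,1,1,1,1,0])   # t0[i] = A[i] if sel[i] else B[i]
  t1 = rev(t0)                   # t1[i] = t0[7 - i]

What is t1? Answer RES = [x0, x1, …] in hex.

t0 = [0x11, 0x84, 0x07, 0x38, 0xc0, 0xce, 0x25, 0x64]
t1 = [0x64, 0x25, 0xce, 0xc0, 0x38, 0x07, 0x84, 0x11]

RES = [0x64, 0x25, 0xce, 0xc0, 0x38, 0x07, 0x84, 0x11]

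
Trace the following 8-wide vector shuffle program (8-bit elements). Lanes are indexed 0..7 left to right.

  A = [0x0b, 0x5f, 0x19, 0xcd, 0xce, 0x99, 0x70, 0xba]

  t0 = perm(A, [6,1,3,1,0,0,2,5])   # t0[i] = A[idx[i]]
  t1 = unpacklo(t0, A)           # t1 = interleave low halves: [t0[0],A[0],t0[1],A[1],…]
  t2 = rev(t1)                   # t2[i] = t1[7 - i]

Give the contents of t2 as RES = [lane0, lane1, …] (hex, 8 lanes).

RES = [0xcd, 0x5f, 0x19, 0xcd, 0x5f, 0x5f, 0x0b, 0x70]

→ t0 |70|5f|cd|5f|0b|0b|19|99|
→ t1 |70|0b|5f|5f|cd|19|5f|cd|
→ t2 |cd|5f|19|cd|5f|5f|0b|70|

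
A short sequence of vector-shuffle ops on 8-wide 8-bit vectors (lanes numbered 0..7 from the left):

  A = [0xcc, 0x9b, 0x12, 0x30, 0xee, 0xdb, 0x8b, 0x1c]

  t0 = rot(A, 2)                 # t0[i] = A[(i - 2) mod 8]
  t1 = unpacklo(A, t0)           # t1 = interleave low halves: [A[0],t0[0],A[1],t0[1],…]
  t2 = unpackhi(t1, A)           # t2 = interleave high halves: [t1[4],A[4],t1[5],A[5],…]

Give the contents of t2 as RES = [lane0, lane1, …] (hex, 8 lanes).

→ t0 |8b|1c|cc|9b|12|30|ee|db|
→ t1 |cc|8b|9b|1c|12|cc|30|9b|
→ t2 |12|ee|cc|db|30|8b|9b|1c|

RES = [0x12, 0xee, 0xcc, 0xdb, 0x30, 0x8b, 0x9b, 0x1c]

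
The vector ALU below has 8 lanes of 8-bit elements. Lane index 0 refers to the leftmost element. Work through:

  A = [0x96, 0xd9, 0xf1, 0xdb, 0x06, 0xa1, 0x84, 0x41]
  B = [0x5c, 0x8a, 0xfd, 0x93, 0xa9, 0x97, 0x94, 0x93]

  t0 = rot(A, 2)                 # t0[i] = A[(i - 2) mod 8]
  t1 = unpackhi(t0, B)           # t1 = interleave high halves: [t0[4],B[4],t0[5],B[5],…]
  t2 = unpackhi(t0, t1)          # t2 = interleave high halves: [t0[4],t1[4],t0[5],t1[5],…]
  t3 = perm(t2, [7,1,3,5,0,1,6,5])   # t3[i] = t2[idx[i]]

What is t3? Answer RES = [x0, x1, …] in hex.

RES = [ 0x93  0x06  0x94  0xa1  0xf1  0x06  0xa1  0xa1 ]

  t0: 84 41 96 d9 f1 db 06 a1
  t1: f1 a9 db 97 06 94 a1 93
  t2: f1 06 db 94 06 a1 a1 93
  t3: 93 06 94 a1 f1 06 a1 a1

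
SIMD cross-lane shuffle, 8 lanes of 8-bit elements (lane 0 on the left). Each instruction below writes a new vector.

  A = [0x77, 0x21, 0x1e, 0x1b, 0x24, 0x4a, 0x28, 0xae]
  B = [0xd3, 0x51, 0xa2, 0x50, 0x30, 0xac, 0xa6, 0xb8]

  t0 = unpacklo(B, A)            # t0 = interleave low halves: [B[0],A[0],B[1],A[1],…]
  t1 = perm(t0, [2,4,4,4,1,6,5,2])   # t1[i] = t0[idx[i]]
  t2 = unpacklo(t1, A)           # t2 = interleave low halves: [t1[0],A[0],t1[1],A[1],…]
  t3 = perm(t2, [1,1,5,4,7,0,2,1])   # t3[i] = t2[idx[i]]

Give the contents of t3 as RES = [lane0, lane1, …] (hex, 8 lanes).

RES = [0x77, 0x77, 0x1e, 0xa2, 0x1b, 0x51, 0xa2, 0x77]

  t0: d3 77 51 21 a2 1e 50 1b
  t1: 51 a2 a2 a2 77 50 1e 51
  t2: 51 77 a2 21 a2 1e a2 1b
  t3: 77 77 1e a2 1b 51 a2 77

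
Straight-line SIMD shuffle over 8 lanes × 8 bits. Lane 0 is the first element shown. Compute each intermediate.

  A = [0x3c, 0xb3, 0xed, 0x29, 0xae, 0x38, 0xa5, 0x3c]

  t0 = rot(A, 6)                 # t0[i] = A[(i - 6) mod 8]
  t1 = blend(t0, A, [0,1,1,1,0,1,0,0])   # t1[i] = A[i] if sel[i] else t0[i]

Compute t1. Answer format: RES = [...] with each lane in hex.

RES = [ 0xed  0xb3  0xed  0x29  0xa5  0x38  0x3c  0xb3 ]

→ t0 |ed|29|ae|38|a5|3c|3c|b3|
→ t1 |ed|b3|ed|29|a5|38|3c|b3|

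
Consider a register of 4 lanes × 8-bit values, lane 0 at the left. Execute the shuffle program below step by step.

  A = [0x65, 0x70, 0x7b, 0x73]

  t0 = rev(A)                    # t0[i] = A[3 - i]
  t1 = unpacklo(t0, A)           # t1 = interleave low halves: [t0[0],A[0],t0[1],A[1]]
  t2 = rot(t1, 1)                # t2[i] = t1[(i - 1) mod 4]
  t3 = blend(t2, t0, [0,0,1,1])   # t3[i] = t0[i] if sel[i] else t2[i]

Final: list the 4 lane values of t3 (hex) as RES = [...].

RES = [ 0x70  0x73  0x70  0x65 ]

  t0: 73 7b 70 65
  t1: 73 65 7b 70
  t2: 70 73 65 7b
  t3: 70 73 70 65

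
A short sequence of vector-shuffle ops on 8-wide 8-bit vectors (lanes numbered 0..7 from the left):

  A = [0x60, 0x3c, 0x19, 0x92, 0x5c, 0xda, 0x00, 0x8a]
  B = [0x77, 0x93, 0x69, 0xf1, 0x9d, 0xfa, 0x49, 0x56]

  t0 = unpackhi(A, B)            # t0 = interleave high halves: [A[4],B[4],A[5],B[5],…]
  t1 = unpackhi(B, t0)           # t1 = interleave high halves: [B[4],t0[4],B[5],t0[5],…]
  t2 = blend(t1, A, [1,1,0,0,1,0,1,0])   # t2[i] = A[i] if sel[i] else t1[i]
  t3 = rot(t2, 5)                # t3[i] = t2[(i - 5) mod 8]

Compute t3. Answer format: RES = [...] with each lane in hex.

RES = [0x49, 0x5c, 0x8a, 0x00, 0x56, 0x60, 0x3c, 0xfa]

  t0: 5c 9d da fa 00 49 8a 56
  t1: 9d 00 fa 49 49 8a 56 56
  t2: 60 3c fa 49 5c 8a 00 56
  t3: 49 5c 8a 00 56 60 3c fa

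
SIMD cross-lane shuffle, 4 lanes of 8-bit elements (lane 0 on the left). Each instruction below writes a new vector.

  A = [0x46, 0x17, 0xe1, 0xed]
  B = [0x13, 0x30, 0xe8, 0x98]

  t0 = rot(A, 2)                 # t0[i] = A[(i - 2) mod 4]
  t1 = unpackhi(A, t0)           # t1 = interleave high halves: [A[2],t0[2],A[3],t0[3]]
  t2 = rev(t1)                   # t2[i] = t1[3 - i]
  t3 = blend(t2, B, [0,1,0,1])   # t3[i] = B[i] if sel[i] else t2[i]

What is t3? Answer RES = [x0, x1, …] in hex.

  t0: e1 ed 46 17
  t1: e1 46 ed 17
  t2: 17 ed 46 e1
  t3: 17 30 46 98

RES = [ 0x17  0x30  0x46  0x98 ]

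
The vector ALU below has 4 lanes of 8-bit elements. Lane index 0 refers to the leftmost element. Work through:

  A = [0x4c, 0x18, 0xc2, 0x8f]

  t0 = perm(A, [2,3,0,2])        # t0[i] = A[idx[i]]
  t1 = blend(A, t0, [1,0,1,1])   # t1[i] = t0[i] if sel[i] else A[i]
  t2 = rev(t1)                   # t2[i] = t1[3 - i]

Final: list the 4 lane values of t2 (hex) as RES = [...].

  t0: c2 8f 4c c2
  t1: c2 18 4c c2
  t2: c2 4c 18 c2

RES = [0xc2, 0x4c, 0x18, 0xc2]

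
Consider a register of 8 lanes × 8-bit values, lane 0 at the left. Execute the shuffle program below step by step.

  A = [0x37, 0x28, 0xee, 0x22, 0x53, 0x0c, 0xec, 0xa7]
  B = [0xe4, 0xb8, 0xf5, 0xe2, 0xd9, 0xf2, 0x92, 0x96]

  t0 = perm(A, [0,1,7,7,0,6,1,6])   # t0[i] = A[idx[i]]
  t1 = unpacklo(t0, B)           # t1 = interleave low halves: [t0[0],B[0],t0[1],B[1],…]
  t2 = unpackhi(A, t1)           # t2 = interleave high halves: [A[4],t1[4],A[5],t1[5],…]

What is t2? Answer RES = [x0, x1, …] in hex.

RES = [0x53, 0xa7, 0x0c, 0xf5, 0xec, 0xa7, 0xa7, 0xe2]

  t0: 37 28 a7 a7 37 ec 28 ec
  t1: 37 e4 28 b8 a7 f5 a7 e2
  t2: 53 a7 0c f5 ec a7 a7 e2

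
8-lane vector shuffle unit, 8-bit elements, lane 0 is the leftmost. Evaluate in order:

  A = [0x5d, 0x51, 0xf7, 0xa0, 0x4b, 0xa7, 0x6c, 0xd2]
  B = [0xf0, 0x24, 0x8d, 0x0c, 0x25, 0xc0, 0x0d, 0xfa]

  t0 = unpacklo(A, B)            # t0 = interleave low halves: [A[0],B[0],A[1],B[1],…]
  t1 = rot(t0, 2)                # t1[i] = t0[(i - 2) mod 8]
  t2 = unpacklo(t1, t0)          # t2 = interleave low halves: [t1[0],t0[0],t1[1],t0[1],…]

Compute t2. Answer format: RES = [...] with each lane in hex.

RES = [0xa0, 0x5d, 0x0c, 0xf0, 0x5d, 0x51, 0xf0, 0x24]

t0 = [0x5d, 0xf0, 0x51, 0x24, 0xf7, 0x8d, 0xa0, 0x0c]
t1 = [0xa0, 0x0c, 0x5d, 0xf0, 0x51, 0x24, 0xf7, 0x8d]
t2 = [0xa0, 0x5d, 0x0c, 0xf0, 0x5d, 0x51, 0xf0, 0x24]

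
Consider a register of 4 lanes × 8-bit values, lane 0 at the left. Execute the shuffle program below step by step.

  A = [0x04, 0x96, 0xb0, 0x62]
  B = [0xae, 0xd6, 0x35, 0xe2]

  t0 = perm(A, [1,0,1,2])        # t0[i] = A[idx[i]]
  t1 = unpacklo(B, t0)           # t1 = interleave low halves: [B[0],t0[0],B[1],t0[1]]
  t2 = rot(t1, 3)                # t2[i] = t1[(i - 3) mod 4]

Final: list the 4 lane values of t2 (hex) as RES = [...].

t0 = [0x96, 0x04, 0x96, 0xb0]
t1 = [0xae, 0x96, 0xd6, 0x04]
t2 = [0x96, 0xd6, 0x04, 0xae]

RES = [0x96, 0xd6, 0x04, 0xae]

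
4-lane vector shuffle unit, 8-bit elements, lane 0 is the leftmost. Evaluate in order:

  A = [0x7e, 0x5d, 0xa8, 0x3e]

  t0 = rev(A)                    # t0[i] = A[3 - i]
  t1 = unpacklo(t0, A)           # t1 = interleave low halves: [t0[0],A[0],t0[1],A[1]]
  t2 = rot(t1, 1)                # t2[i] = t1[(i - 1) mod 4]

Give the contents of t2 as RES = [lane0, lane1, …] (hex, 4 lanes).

→ t0 |3e|a8|5d|7e|
→ t1 |3e|7e|a8|5d|
→ t2 |5d|3e|7e|a8|

RES = [ 0x5d  0x3e  0x7e  0xa8 ]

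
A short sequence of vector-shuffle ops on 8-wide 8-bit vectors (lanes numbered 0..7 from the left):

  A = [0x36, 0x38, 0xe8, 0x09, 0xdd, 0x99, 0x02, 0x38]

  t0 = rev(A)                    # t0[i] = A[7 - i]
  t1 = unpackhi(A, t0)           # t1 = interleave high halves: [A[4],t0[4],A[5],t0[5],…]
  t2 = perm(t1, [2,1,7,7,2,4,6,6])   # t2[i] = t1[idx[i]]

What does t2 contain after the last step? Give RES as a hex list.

t0 = [0x38, 0x02, 0x99, 0xdd, 0x09, 0xe8, 0x38, 0x36]
t1 = [0xdd, 0x09, 0x99, 0xe8, 0x02, 0x38, 0x38, 0x36]
t2 = [0x99, 0x09, 0x36, 0x36, 0x99, 0x02, 0x38, 0x38]

RES = [0x99, 0x09, 0x36, 0x36, 0x99, 0x02, 0x38, 0x38]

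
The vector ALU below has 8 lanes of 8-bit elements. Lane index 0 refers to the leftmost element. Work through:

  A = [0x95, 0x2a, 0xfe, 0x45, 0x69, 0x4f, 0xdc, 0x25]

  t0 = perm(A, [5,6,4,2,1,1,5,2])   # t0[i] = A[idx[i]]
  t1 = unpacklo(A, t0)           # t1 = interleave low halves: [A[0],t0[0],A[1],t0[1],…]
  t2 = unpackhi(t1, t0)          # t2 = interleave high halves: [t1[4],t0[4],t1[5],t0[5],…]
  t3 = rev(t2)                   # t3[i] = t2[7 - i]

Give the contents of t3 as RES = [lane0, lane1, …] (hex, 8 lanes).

t0 = [0x4f, 0xdc, 0x69, 0xfe, 0x2a, 0x2a, 0x4f, 0xfe]
t1 = [0x95, 0x4f, 0x2a, 0xdc, 0xfe, 0x69, 0x45, 0xfe]
t2 = [0xfe, 0x2a, 0x69, 0x2a, 0x45, 0x4f, 0xfe, 0xfe]
t3 = [0xfe, 0xfe, 0x4f, 0x45, 0x2a, 0x69, 0x2a, 0xfe]

RES = [ 0xfe  0xfe  0x4f  0x45  0x2a  0x69  0x2a  0xfe ]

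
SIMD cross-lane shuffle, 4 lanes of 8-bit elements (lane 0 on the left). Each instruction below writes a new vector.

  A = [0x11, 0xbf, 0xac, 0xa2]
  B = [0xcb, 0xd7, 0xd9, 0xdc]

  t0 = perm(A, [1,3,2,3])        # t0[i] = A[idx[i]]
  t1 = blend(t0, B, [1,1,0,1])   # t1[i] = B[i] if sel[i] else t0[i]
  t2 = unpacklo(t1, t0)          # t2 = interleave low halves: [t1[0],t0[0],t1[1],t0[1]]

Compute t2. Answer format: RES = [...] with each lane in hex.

RES = [0xcb, 0xbf, 0xd7, 0xa2]

t0 = [0xbf, 0xa2, 0xac, 0xa2]
t1 = [0xcb, 0xd7, 0xac, 0xdc]
t2 = [0xcb, 0xbf, 0xd7, 0xa2]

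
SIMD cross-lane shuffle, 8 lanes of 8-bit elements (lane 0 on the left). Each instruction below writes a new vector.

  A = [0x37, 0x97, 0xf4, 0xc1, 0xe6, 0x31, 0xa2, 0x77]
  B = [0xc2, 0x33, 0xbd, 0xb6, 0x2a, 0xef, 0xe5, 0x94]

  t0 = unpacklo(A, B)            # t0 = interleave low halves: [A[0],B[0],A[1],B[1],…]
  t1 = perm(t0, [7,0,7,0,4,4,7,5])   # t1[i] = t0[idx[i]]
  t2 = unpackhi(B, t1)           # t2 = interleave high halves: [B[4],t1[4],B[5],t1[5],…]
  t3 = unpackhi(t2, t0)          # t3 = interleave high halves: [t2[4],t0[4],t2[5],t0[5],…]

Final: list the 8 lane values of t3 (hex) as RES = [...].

→ t0 |37|c2|97|33|f4|bd|c1|b6|
→ t1 |b6|37|b6|37|f4|f4|b6|bd|
→ t2 |2a|f4|ef|f4|e5|b6|94|bd|
→ t3 |e5|f4|b6|bd|94|c1|bd|b6|

RES = [ 0xe5  0xf4  0xb6  0xbd  0x94  0xc1  0xbd  0xb6 ]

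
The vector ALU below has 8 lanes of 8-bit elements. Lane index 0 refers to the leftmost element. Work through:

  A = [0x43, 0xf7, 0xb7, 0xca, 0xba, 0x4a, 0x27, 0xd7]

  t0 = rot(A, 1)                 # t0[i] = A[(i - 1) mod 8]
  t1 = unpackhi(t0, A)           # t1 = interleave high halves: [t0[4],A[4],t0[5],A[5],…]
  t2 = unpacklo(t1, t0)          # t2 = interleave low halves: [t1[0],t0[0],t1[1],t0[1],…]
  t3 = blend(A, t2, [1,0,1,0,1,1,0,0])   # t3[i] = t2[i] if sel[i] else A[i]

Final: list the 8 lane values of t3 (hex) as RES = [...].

RES = [0xca, 0xf7, 0xba, 0xca, 0xba, 0xf7, 0x27, 0xd7]

→ t0 |d7|43|f7|b7|ca|ba|4a|27|
→ t1 |ca|ba|ba|4a|4a|27|27|d7|
→ t2 |ca|d7|ba|43|ba|f7|4a|b7|
→ t3 |ca|f7|ba|ca|ba|f7|27|d7|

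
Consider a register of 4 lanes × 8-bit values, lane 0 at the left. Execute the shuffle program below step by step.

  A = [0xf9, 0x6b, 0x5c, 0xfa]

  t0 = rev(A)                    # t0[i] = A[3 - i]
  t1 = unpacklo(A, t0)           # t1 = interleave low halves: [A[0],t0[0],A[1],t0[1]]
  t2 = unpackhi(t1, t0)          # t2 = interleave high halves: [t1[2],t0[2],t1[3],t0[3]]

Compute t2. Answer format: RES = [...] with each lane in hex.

  t0: fa 5c 6b f9
  t1: f9 fa 6b 5c
  t2: 6b 6b 5c f9

RES = [ 0x6b  0x6b  0x5c  0xf9 ]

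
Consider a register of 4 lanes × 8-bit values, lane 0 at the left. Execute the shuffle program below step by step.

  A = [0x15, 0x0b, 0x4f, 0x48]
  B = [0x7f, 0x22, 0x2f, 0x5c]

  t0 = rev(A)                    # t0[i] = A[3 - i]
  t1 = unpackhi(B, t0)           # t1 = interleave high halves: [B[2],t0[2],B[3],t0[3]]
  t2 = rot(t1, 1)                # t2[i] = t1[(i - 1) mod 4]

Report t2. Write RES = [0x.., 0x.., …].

→ t0 |48|4f|0b|15|
→ t1 |2f|0b|5c|15|
→ t2 |15|2f|0b|5c|

RES = [0x15, 0x2f, 0x0b, 0x5c]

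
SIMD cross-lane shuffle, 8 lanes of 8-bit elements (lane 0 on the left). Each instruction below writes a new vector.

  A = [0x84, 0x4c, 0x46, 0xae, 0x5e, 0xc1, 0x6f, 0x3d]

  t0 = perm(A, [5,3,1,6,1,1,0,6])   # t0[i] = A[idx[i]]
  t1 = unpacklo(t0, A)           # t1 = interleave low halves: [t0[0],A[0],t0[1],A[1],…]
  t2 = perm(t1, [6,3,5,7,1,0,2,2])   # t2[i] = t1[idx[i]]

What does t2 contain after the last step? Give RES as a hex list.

RES = [0x6f, 0x4c, 0x46, 0xae, 0x84, 0xc1, 0xae, 0xae]

t0 = [0xc1, 0xae, 0x4c, 0x6f, 0x4c, 0x4c, 0x84, 0x6f]
t1 = [0xc1, 0x84, 0xae, 0x4c, 0x4c, 0x46, 0x6f, 0xae]
t2 = [0x6f, 0x4c, 0x46, 0xae, 0x84, 0xc1, 0xae, 0xae]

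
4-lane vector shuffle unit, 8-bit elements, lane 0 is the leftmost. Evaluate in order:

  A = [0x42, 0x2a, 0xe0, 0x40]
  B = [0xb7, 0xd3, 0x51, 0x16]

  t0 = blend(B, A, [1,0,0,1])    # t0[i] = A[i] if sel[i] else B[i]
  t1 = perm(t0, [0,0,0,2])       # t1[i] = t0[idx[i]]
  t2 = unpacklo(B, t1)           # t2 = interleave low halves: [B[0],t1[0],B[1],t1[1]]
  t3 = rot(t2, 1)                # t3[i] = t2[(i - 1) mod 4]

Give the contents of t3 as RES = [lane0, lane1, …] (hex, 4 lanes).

t0 = [0x42, 0xd3, 0x51, 0x40]
t1 = [0x42, 0x42, 0x42, 0x51]
t2 = [0xb7, 0x42, 0xd3, 0x42]
t3 = [0x42, 0xb7, 0x42, 0xd3]

RES = [ 0x42  0xb7  0x42  0xd3 ]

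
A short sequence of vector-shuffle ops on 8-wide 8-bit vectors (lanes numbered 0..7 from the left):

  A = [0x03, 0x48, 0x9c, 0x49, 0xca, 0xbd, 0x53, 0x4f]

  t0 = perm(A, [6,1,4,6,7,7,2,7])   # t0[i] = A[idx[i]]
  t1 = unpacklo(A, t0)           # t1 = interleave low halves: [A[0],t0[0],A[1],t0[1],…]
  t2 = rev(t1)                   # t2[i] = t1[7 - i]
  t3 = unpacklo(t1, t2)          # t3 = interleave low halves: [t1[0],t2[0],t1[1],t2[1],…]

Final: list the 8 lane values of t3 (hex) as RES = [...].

RES = [0x03, 0x53, 0x53, 0x49, 0x48, 0xca, 0x48, 0x9c]

  t0: 53 48 ca 53 4f 4f 9c 4f
  t1: 03 53 48 48 9c ca 49 53
  t2: 53 49 ca 9c 48 48 53 03
  t3: 03 53 53 49 48 ca 48 9c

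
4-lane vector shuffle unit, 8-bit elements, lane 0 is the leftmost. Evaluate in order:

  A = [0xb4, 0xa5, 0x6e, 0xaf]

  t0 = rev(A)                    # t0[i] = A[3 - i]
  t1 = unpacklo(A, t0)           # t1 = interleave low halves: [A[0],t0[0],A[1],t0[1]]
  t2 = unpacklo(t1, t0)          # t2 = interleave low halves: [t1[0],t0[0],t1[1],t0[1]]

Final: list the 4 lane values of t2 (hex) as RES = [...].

RES = [0xb4, 0xaf, 0xaf, 0x6e]

→ t0 |af|6e|a5|b4|
→ t1 |b4|af|a5|6e|
→ t2 |b4|af|af|6e|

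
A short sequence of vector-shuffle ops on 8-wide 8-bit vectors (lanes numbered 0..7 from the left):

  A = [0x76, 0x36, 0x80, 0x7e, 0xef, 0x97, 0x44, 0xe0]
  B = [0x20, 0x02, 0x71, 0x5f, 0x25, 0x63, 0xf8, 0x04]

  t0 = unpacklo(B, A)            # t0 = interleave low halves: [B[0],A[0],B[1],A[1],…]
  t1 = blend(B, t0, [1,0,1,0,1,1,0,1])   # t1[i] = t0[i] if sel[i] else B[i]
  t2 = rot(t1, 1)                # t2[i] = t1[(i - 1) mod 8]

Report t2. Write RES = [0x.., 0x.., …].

RES = [0x7e, 0x20, 0x02, 0x02, 0x5f, 0x71, 0x80, 0xf8]

t0 = [0x20, 0x76, 0x02, 0x36, 0x71, 0x80, 0x5f, 0x7e]
t1 = [0x20, 0x02, 0x02, 0x5f, 0x71, 0x80, 0xf8, 0x7e]
t2 = [0x7e, 0x20, 0x02, 0x02, 0x5f, 0x71, 0x80, 0xf8]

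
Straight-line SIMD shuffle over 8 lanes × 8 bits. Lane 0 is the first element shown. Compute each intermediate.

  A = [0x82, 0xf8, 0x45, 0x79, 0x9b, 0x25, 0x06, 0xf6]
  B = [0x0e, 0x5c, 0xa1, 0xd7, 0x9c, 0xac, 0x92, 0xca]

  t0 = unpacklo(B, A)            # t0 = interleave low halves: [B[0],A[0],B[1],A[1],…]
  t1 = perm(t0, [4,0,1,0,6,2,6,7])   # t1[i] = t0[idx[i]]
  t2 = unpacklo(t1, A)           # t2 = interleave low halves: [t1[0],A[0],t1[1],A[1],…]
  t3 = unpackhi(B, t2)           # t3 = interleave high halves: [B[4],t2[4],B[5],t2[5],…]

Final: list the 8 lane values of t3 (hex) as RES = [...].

  t0: 0e 82 5c f8 a1 45 d7 79
  t1: a1 0e 82 0e d7 5c d7 79
  t2: a1 82 0e f8 82 45 0e 79
  t3: 9c 82 ac 45 92 0e ca 79

RES = [ 0x9c  0x82  0xac  0x45  0x92  0x0e  0xca  0x79 ]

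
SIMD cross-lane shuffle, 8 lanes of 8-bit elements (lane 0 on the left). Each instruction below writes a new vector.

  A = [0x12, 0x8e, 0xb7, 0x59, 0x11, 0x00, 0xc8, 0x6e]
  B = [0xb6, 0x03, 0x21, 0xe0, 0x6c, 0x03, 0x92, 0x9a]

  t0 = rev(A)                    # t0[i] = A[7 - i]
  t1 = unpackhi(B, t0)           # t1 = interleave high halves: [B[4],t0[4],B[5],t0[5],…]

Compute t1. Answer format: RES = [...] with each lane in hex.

→ t0 |6e|c8|00|11|59|b7|8e|12|
→ t1 |6c|59|03|b7|92|8e|9a|12|

RES = [ 0x6c  0x59  0x03  0xb7  0x92  0x8e  0x9a  0x12 ]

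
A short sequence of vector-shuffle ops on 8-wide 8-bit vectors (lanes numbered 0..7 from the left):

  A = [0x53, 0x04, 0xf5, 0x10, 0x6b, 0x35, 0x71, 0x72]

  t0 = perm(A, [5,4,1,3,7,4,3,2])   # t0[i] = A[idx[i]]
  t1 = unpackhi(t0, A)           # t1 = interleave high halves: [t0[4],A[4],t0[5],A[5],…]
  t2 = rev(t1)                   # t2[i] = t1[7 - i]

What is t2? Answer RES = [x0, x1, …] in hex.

t0 = [0x35, 0x6b, 0x04, 0x10, 0x72, 0x6b, 0x10, 0xf5]
t1 = [0x72, 0x6b, 0x6b, 0x35, 0x10, 0x71, 0xf5, 0x72]
t2 = [0x72, 0xf5, 0x71, 0x10, 0x35, 0x6b, 0x6b, 0x72]

RES = [ 0x72  0xf5  0x71  0x10  0x35  0x6b  0x6b  0x72 ]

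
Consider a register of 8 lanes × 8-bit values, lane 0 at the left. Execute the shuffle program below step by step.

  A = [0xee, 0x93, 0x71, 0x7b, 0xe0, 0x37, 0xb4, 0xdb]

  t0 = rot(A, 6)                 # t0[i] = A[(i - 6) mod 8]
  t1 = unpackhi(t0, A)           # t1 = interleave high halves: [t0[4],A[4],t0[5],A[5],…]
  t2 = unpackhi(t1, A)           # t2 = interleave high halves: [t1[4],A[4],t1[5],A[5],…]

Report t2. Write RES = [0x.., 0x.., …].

t0 = [0x71, 0x7b, 0xe0, 0x37, 0xb4, 0xdb, 0xee, 0x93]
t1 = [0xb4, 0xe0, 0xdb, 0x37, 0xee, 0xb4, 0x93, 0xdb]
t2 = [0xee, 0xe0, 0xb4, 0x37, 0x93, 0xb4, 0xdb, 0xdb]

RES = [ 0xee  0xe0  0xb4  0x37  0x93  0xb4  0xdb  0xdb ]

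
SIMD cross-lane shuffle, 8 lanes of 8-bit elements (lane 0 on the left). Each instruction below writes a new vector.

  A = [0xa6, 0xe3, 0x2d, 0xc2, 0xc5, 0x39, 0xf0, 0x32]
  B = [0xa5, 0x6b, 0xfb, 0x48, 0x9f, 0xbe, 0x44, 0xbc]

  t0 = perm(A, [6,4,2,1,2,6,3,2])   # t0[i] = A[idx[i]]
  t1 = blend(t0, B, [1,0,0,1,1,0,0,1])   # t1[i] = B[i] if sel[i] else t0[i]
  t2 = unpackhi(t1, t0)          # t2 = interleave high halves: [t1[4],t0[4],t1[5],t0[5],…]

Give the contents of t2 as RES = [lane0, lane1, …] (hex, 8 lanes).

RES = [ 0x9f  0x2d  0xf0  0xf0  0xc2  0xc2  0xbc  0x2d ]

  t0: f0 c5 2d e3 2d f0 c2 2d
  t1: a5 c5 2d 48 9f f0 c2 bc
  t2: 9f 2d f0 f0 c2 c2 bc 2d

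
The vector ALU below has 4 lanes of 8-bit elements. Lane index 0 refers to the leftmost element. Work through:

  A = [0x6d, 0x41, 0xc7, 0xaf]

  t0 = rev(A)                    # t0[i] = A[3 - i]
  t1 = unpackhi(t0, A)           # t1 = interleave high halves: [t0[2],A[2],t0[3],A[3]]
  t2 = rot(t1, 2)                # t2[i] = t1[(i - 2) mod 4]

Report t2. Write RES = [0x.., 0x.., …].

RES = [ 0x6d  0xaf  0x41  0xc7 ]

→ t0 |af|c7|41|6d|
→ t1 |41|c7|6d|af|
→ t2 |6d|af|41|c7|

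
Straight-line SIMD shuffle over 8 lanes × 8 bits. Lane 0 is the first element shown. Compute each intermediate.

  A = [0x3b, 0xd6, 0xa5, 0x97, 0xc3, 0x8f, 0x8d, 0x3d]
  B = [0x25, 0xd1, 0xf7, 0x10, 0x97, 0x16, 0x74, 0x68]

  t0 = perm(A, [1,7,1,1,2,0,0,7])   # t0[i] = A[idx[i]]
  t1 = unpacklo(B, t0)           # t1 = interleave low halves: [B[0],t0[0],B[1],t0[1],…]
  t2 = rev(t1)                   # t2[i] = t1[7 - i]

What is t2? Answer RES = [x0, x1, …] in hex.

t0 = [0xd6, 0x3d, 0xd6, 0xd6, 0xa5, 0x3b, 0x3b, 0x3d]
t1 = [0x25, 0xd6, 0xd1, 0x3d, 0xf7, 0xd6, 0x10, 0xd6]
t2 = [0xd6, 0x10, 0xd6, 0xf7, 0x3d, 0xd1, 0xd6, 0x25]

RES = [0xd6, 0x10, 0xd6, 0xf7, 0x3d, 0xd1, 0xd6, 0x25]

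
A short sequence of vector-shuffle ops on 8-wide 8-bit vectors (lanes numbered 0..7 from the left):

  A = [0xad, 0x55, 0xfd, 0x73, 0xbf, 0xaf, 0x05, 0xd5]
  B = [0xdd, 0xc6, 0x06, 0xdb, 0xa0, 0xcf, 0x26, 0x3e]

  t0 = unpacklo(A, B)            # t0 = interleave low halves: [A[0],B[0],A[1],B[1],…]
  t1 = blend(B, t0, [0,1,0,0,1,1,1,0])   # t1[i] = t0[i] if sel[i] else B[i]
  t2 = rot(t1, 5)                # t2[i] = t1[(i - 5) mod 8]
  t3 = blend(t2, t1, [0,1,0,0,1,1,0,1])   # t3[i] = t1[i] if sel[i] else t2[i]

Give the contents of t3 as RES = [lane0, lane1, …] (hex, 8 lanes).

  t0: ad dd 55 c6 fd 06 73 db
  t1: dd dd 06 db fd 06 73 3e
  t2: db fd 06 73 3e dd dd 06
  t3: db dd 06 73 fd 06 dd 3e

RES = [ 0xdb  0xdd  0x06  0x73  0xfd  0x06  0xdd  0x3e ]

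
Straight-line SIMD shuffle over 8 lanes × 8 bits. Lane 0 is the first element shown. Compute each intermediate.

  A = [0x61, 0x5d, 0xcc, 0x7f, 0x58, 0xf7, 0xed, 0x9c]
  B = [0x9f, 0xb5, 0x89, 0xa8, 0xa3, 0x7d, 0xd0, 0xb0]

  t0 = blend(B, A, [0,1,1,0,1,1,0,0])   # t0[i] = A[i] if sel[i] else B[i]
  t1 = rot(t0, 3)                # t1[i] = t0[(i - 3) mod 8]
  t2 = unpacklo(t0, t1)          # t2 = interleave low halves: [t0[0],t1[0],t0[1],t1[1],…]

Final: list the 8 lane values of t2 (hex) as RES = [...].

RES = [0x9f, 0xf7, 0x5d, 0xd0, 0xcc, 0xb0, 0xa8, 0x9f]

t0 = [0x9f, 0x5d, 0xcc, 0xa8, 0x58, 0xf7, 0xd0, 0xb0]
t1 = [0xf7, 0xd0, 0xb0, 0x9f, 0x5d, 0xcc, 0xa8, 0x58]
t2 = [0x9f, 0xf7, 0x5d, 0xd0, 0xcc, 0xb0, 0xa8, 0x9f]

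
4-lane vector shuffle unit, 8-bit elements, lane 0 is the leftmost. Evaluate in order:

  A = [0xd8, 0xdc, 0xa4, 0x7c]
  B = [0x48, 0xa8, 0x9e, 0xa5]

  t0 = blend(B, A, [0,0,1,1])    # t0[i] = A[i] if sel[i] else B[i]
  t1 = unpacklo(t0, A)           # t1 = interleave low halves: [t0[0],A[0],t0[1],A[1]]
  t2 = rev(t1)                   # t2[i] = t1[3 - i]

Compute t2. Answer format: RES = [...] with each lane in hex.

  t0: 48 a8 a4 7c
  t1: 48 d8 a8 dc
  t2: dc a8 d8 48

RES = [0xdc, 0xa8, 0xd8, 0x48]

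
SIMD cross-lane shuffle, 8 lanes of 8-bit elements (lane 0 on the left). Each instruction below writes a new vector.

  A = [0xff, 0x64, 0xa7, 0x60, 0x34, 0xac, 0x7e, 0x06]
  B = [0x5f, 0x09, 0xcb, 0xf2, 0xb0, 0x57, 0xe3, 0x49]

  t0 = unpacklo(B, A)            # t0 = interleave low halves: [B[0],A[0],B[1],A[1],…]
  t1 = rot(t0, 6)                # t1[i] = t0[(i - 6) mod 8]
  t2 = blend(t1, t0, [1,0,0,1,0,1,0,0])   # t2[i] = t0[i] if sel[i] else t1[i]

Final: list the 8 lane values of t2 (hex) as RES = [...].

t0 = [0x5f, 0xff, 0x09, 0x64, 0xcb, 0xa7, 0xf2, 0x60]
t1 = [0x09, 0x64, 0xcb, 0xa7, 0xf2, 0x60, 0x5f, 0xff]
t2 = [0x5f, 0x64, 0xcb, 0x64, 0xf2, 0xa7, 0x5f, 0xff]

RES = [0x5f, 0x64, 0xcb, 0x64, 0xf2, 0xa7, 0x5f, 0xff]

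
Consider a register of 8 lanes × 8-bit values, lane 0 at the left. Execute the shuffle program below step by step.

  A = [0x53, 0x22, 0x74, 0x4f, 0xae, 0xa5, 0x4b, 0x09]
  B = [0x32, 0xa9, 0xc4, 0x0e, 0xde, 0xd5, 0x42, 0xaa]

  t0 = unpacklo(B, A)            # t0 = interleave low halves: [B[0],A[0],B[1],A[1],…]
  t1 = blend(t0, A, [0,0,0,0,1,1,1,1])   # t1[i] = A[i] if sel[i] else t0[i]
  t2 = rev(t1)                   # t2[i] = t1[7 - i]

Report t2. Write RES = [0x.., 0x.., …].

RES = [ 0x09  0x4b  0xa5  0xae  0x22  0xa9  0x53  0x32 ]

  t0: 32 53 a9 22 c4 74 0e 4f
  t1: 32 53 a9 22 ae a5 4b 09
  t2: 09 4b a5 ae 22 a9 53 32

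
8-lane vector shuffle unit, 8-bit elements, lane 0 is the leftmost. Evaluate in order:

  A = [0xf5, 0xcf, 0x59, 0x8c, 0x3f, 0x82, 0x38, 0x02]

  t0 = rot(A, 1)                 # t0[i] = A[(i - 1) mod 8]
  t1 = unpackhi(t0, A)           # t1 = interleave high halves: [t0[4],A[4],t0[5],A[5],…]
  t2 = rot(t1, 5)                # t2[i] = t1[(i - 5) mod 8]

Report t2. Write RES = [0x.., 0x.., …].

→ t0 |02|f5|cf|59|8c|3f|82|38|
→ t1 |8c|3f|3f|82|82|38|38|02|
→ t2 |82|82|38|38|02|8c|3f|3f|

RES = [0x82, 0x82, 0x38, 0x38, 0x02, 0x8c, 0x3f, 0x3f]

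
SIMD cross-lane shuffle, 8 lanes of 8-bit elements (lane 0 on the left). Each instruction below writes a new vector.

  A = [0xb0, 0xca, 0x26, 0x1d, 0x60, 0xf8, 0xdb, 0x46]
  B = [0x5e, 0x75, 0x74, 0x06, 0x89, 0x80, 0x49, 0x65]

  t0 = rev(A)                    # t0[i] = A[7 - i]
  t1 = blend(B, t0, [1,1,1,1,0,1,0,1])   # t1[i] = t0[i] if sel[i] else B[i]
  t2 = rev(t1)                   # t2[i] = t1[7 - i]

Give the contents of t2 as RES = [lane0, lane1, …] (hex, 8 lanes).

→ t0 |46|db|f8|60|1d|26|ca|b0|
→ t1 |46|db|f8|60|89|26|49|b0|
→ t2 |b0|49|26|89|60|f8|db|46|

RES = [0xb0, 0x49, 0x26, 0x89, 0x60, 0xf8, 0xdb, 0x46]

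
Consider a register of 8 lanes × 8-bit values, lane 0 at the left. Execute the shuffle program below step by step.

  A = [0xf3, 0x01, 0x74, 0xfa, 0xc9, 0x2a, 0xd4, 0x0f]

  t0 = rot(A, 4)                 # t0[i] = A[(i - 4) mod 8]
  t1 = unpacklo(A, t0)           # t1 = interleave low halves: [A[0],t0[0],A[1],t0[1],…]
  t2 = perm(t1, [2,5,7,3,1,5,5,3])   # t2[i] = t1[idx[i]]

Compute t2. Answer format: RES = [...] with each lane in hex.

t0 = [0xc9, 0x2a, 0xd4, 0x0f, 0xf3, 0x01, 0x74, 0xfa]
t1 = [0xf3, 0xc9, 0x01, 0x2a, 0x74, 0xd4, 0xfa, 0x0f]
t2 = [0x01, 0xd4, 0x0f, 0x2a, 0xc9, 0xd4, 0xd4, 0x2a]

RES = [0x01, 0xd4, 0x0f, 0x2a, 0xc9, 0xd4, 0xd4, 0x2a]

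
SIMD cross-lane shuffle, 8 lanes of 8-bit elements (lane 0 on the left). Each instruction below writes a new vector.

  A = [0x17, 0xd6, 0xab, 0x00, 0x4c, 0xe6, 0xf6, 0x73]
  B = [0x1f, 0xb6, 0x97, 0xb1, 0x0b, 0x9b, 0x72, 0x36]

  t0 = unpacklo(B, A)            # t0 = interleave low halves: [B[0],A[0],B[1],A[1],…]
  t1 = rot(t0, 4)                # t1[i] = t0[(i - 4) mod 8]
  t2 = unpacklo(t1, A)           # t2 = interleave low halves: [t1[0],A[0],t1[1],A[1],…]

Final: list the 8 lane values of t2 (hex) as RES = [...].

  t0: 1f 17 b6 d6 97 ab b1 00
  t1: 97 ab b1 00 1f 17 b6 d6
  t2: 97 17 ab d6 b1 ab 00 00

RES = [0x97, 0x17, 0xab, 0xd6, 0xb1, 0xab, 0x00, 0x00]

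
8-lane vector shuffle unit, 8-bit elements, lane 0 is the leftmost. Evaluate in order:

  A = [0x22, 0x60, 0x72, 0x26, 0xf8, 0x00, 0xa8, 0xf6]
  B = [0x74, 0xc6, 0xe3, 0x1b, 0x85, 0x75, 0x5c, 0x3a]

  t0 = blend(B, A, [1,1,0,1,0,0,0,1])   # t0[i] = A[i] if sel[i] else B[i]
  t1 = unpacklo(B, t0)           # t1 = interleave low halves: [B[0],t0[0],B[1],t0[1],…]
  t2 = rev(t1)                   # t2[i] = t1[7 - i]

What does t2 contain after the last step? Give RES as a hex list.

  t0: 22 60 e3 26 85 75 5c f6
  t1: 74 22 c6 60 e3 e3 1b 26
  t2: 26 1b e3 e3 60 c6 22 74

RES = [0x26, 0x1b, 0xe3, 0xe3, 0x60, 0xc6, 0x22, 0x74]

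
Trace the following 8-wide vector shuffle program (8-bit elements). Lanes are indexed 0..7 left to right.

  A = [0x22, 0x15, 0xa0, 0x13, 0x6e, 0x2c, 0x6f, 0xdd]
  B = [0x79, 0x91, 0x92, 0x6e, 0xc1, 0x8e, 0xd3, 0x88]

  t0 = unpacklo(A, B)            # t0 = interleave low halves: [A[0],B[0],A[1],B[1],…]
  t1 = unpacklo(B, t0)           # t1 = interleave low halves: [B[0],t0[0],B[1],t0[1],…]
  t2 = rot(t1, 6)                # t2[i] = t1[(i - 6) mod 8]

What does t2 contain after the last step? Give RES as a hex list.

→ t0 |22|79|15|91|a0|92|13|6e|
→ t1 |79|22|91|79|92|15|6e|91|
→ t2 |91|79|92|15|6e|91|79|22|

RES = [0x91, 0x79, 0x92, 0x15, 0x6e, 0x91, 0x79, 0x22]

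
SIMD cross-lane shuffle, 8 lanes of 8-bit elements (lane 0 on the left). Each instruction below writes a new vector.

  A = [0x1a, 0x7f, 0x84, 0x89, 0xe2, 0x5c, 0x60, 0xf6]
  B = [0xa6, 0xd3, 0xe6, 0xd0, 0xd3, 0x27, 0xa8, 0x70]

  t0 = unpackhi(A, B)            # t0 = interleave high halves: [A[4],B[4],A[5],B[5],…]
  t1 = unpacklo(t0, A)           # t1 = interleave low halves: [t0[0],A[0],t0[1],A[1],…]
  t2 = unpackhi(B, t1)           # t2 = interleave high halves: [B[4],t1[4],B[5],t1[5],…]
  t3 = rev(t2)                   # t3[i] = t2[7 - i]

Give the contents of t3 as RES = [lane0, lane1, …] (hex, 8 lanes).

RES = [0x89, 0x70, 0x27, 0xa8, 0x84, 0x27, 0x5c, 0xd3]

t0 = [0xe2, 0xd3, 0x5c, 0x27, 0x60, 0xa8, 0xf6, 0x70]
t1 = [0xe2, 0x1a, 0xd3, 0x7f, 0x5c, 0x84, 0x27, 0x89]
t2 = [0xd3, 0x5c, 0x27, 0x84, 0xa8, 0x27, 0x70, 0x89]
t3 = [0x89, 0x70, 0x27, 0xa8, 0x84, 0x27, 0x5c, 0xd3]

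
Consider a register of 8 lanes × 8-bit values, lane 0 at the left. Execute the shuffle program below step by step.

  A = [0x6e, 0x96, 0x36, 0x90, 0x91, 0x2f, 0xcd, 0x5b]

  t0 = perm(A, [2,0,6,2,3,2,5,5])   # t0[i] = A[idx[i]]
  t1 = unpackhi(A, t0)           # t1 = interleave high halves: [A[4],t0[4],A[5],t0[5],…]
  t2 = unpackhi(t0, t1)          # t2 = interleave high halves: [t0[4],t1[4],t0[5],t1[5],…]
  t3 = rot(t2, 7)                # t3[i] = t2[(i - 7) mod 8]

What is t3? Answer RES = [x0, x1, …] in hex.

RES = [0xcd, 0x36, 0x2f, 0x2f, 0x5b, 0x2f, 0x2f, 0x90]

→ t0 |36|6e|cd|36|90|36|2f|2f|
→ t1 |91|90|2f|36|cd|2f|5b|2f|
→ t2 |90|cd|36|2f|2f|5b|2f|2f|
→ t3 |cd|36|2f|2f|5b|2f|2f|90|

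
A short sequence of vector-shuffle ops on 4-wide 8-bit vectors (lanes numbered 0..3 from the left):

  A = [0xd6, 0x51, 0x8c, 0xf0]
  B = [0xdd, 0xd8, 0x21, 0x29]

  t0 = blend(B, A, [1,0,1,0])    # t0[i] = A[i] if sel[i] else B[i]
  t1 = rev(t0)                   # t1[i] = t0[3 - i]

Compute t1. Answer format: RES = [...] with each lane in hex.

RES = [ 0x29  0x8c  0xd8  0xd6 ]

t0 = [0xd6, 0xd8, 0x8c, 0x29]
t1 = [0x29, 0x8c, 0xd8, 0xd6]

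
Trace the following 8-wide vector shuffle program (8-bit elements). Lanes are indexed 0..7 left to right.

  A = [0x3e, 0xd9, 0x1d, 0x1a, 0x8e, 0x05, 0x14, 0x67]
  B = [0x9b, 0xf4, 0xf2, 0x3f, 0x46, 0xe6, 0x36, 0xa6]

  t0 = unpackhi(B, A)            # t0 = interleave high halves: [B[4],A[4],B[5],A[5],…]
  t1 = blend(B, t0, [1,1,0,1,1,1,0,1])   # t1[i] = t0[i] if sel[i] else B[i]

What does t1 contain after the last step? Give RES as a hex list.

  t0: 46 8e e6 05 36 14 a6 67
  t1: 46 8e f2 05 36 14 36 67

RES = [ 0x46  0x8e  0xf2  0x05  0x36  0x14  0x36  0x67 ]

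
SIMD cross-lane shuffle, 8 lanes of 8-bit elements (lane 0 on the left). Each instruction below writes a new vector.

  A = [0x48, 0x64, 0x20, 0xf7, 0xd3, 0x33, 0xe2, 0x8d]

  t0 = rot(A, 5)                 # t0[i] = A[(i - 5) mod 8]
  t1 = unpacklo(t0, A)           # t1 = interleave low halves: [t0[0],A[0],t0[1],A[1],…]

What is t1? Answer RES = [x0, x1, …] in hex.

→ t0 |f7|d3|33|e2|8d|48|64|20|
→ t1 |f7|48|d3|64|33|20|e2|f7|

RES = [0xf7, 0x48, 0xd3, 0x64, 0x33, 0x20, 0xe2, 0xf7]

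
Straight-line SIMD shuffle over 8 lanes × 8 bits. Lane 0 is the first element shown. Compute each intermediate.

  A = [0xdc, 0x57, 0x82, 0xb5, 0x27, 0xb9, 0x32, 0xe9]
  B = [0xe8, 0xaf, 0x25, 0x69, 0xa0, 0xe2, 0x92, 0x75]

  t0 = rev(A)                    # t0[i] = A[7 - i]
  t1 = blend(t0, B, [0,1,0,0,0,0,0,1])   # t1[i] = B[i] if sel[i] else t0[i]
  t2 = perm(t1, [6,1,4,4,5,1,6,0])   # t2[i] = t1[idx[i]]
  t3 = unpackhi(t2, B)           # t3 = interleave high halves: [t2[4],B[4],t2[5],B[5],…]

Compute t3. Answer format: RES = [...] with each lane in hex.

RES = [0x82, 0xa0, 0xaf, 0xe2, 0x57, 0x92, 0xe9, 0x75]

t0 = [0xe9, 0x32, 0xb9, 0x27, 0xb5, 0x82, 0x57, 0xdc]
t1 = [0xe9, 0xaf, 0xb9, 0x27, 0xb5, 0x82, 0x57, 0x75]
t2 = [0x57, 0xaf, 0xb5, 0xb5, 0x82, 0xaf, 0x57, 0xe9]
t3 = [0x82, 0xa0, 0xaf, 0xe2, 0x57, 0x92, 0xe9, 0x75]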